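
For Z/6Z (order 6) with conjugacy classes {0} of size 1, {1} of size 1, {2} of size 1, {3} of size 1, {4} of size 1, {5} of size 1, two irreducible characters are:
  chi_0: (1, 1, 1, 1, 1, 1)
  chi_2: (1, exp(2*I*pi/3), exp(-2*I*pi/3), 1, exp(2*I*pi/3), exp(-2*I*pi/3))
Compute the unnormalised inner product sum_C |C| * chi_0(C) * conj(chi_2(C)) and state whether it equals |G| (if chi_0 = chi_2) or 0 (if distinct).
Sum = 0; so <chi_0, chi_2> = 0 (distinct irreducibles are orthogonal).

Details: Compute term by term over conjugacy classes (|C| * chi_0(C) * conj(chi_2(C))):
  1*(1)*conj(1) + 1*(1)*conj(exp(2*I*pi/3)) + 1*(1)*conj(exp(-2*I*pi/3)) + 1*(1)*conj(1) + 1*(1)*conj(exp(2*I*pi/3)) + 1*(1)*conj(exp(-2*I*pi/3))
  = (1) + (exp(-2*I*pi/3)) + (exp(2*I*pi/3)) + (1) + (exp(-2*I*pi/3)) + (exp(2*I*pi/3))
  = 0.
(Exp terms are combined using exp(i*s)*conj(exp(i*t)) = exp(i*(s-t)), and sums of them are collapsed using the identity that for every m > 1 the m distinct m-th roots of unity sum to 0, e.g. 1 + exp(2*I*pi/3) + exp(-2*I*pi/3) = 0.)
Dividing by |G| = 6 gives 0/6 = 0, matching the row-orthogonality relation <chi_0, chi_2> = [chi_0 = chi_2].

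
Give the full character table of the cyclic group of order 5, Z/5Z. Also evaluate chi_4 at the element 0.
Character table of Z/5Z (irreps indexed chi_0,...,chi_4 with chi_k(m) = zeta_5^(k*m), zeta_5 = exp(2*pi*i/5)):
  irrep \ class  {0} (size 1)  {1} (size 1)    {2} (size 1)    {3} (size 1)    {4} (size 1)  
  chi_0          1             1               1               1               1             
  chi_1          1             exp(2*I*pi/5)   exp(4*I*pi/5)   exp(-4*I*pi/5)  exp(-2*I*pi/5)
  chi_2          1             exp(4*I*pi/5)   exp(-2*I*pi/5)  exp(2*I*pi/5)   exp(-4*I*pi/5)
  chi_3          1             exp(-4*I*pi/5)  exp(2*I*pi/5)   exp(-2*I*pi/5)  exp(4*I*pi/5) 
  chi_4          1             exp(-2*I*pi/5)  exp(-4*I*pi/5)  exp(4*I*pi/5)   exp(2*I*pi/5) 

Spot check: chi_4(0) = zeta_5^(4*0) = zeta_5^0 = 1.

Details: Z/5Z is abelian, so all 5 irreducible complex representations are 1-dimensional. They are given by chi_k(m) = zeta_5^(k*m) for k = 0,...,4. Row orthogonality: sum_m chi_k(m) conj(chi_l(m)) = 5 * [k = l].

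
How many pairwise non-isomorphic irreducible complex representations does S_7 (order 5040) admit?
15

Explanation: The number of irreducible complex representations of a finite group equals its number of conjugacy classes. Conjugacy classes in S_7 correspond to cycle types, i.e. partitions of 7; there are p(7) = 15 of them, so S_7 (order 5040) has exactly 15 irreducible complex representations.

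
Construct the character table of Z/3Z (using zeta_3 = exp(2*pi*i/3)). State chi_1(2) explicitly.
Character table of Z/3Z (irreps indexed chi_0,...,chi_2 with chi_k(m) = zeta_3^(k*m), zeta_3 = exp(2*pi*i/3)):
  irrep \ class  {0} (size 1)  {1} (size 1)    {2} (size 1)  
  chi_0          1             1               1             
  chi_1          1             exp(2*I*pi/3)   exp(-2*I*pi/3)
  chi_2          1             exp(-2*I*pi/3)  exp(2*I*pi/3) 

Spot check: chi_1(2) = zeta_3^(1*2) = zeta_3^2 = exp(-2*I*pi/3).

Z/3Z is abelian, so all 3 irreducible complex representations are 1-dimensional. They are given by chi_k(m) = zeta_3^(k*m) for k = 0,...,2. Row orthogonality: sum_m chi_k(m) conj(chi_l(m)) = 3 * [k = l].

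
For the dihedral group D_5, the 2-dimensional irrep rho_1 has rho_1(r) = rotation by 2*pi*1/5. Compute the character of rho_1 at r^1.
chi_{rho_1}(r^1) = 2*cos(2*pi*1*1/5) = -1/2 + sqrt(5)/2

Argument: rho_1(r^1) is rotation by angle 2*pi*1*1/5, whose trace is 2*cos(2*pi*1*1/5) = -1/2 + sqrt(5)/2.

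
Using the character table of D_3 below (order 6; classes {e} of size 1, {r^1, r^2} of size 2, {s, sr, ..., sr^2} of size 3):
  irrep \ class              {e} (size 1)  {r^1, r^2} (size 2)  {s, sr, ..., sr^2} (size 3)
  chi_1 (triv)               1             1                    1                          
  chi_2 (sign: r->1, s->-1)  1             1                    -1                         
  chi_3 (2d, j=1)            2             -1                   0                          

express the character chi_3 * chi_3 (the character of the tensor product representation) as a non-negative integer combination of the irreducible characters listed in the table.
chi_3 tensor chi_3 = chi_1 + chi_2 + chi_3 (all other irreducibles have multiplicity 0).

Justification: The character of a tensor product is the pointwise product (chi_3 * chi_3)(C) = chi_3(C) * chi_3(C):
  {e}: (2)*(2), {r^1, r^2}: (-1)*(-1), {s, sr, ..., sr^2}: (0)*(0)
so (chi_3 * chi_3) takes values
  {e} -> 4, {r^1, r^2} -> 1, {s, sr, ..., sr^2} -> 0.
Now take the inner product of this character with each irreducible chi from the table, <chi_3*chi_3, chi> = (1/6) sum_C |C| (chi_3*chi_3)(C) conj(chi(C)):
  <chi_3*chi_3, chi_1> = (1/6)[1*(4)*conj(1) + 2*(1)*conj(1) + 3*(0)*conj(1)]
      = (1/6)[(4) + (2) + (0)] = 6/6 = 1
  <chi_3*chi_3, chi_2> = (1/6)[1*(4)*conj(1) + 2*(1)*conj(1) + 3*(0)*conj(-1)]
      = (1/6)[(4) + (2) + (0)] = 6/6 = 1
  <chi_3*chi_3, chi_3> = (1/6)[1*(4)*conj(2) + 2*(1)*conj(-1) + 3*(0)*conj(0)]
      = (1/6)[(8) + (-2) + (0)] = 6/6 = 1
Hence the multiplicities are chi_1: 1, chi_2: 1, chi_3: 1. Dimension check: dim(chi_3)*dim(chi_3) = 2*2 = 4 and sum (mult * dim) = 1*1 + 1*1 + 1*2 = 4.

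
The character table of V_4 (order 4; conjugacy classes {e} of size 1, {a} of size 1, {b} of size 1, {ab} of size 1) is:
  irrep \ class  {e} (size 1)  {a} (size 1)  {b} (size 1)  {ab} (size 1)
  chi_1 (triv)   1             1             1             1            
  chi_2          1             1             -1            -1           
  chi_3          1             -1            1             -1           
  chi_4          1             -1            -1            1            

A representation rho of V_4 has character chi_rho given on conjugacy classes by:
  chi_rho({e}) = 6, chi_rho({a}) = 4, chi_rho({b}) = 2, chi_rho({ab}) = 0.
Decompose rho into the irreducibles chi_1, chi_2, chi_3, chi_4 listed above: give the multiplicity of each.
Multiplicities: chi_1: 3, chi_2: 2, chi_3: 1, chi_4: 0.

Explanation: Use <chi_rho, chi> = (1/|G|) sum_C |C| * chi_rho(C) * conj(chi(C)) with |G| = 4 for each irreducible chi in the table:
  <chi_rho, chi_1> = (1/4)[1*(6)*conj(1) + 1*(4)*conj(1) + 1*(2)*conj(1) + 1*(0)*conj(1)]
      = (1/4)[(6) + (4) + (2) + (0)] = 12/4 = 3
  <chi_rho, chi_2> = (1/4)[1*(6)*conj(1) + 1*(4)*conj(1) + 1*(2)*conj(-1) + 1*(0)*conj(-1)]
      = (1/4)[(6) + (4) + (-2) + (0)] = 8/4 = 2
  <chi_rho, chi_3> = (1/4)[1*(6)*conj(1) + 1*(4)*conj(-1) + 1*(2)*conj(1) + 1*(0)*conj(-1)]
      = (1/4)[(6) + (-4) + (2) + (0)] = 4/4 = 1
  <chi_rho, chi_4> = (1/4)[1*(6)*conj(1) + 1*(4)*conj(-1) + 1*(2)*conj(-1) + 1*(0)*conj(1)]
      = (1/4)[(6) + (-4) + (-2) + (0)] = 0/4 = 0
Dimension check: dim(rho) = sum (mult * dim) = 3*1 + 2*1 + 1*1 + 0*1 = 6 = chi_rho(e) = 6.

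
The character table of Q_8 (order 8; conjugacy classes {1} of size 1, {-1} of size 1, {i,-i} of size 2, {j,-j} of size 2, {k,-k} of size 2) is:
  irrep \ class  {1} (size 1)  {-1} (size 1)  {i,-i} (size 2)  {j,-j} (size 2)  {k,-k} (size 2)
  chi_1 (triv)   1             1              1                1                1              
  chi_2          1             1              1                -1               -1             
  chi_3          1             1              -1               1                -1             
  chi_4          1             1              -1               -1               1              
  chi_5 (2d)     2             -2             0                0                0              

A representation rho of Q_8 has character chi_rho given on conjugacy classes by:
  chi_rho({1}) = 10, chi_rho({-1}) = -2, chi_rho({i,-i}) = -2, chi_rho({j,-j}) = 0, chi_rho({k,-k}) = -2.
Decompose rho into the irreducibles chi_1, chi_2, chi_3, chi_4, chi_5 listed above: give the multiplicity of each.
Multiplicities: chi_1: 0, chi_2: 1, chi_3: 2, chi_4: 1, chi_5: 3.

Why: Use <chi_rho, chi> = (1/|G|) sum_C |C| * chi_rho(C) * conj(chi(C)) with |G| = 8 for each irreducible chi in the table:
  <chi_rho, chi_1> = (1/8)[1*(10)*conj(1) + 1*(-2)*conj(1) + 2*(-2)*conj(1) + 2*(0)*conj(1) + 2*(-2)*conj(1)]
      = (1/8)[(10) + (-2) + (-4) + (0) + (-4)] = 0/8 = 0
  <chi_rho, chi_2> = (1/8)[1*(10)*conj(1) + 1*(-2)*conj(1) + 2*(-2)*conj(1) + 2*(0)*conj(-1) + 2*(-2)*conj(-1)]
      = (1/8)[(10) + (-2) + (-4) + (0) + (4)] = 8/8 = 1
  <chi_rho, chi_3> = (1/8)[1*(10)*conj(1) + 1*(-2)*conj(1) + 2*(-2)*conj(-1) + 2*(0)*conj(1) + 2*(-2)*conj(-1)]
      = (1/8)[(10) + (-2) + (4) + (0) + (4)] = 16/8 = 2
  <chi_rho, chi_4> = (1/8)[1*(10)*conj(1) + 1*(-2)*conj(1) + 2*(-2)*conj(-1) + 2*(0)*conj(-1) + 2*(-2)*conj(1)]
      = (1/8)[(10) + (-2) + (4) + (0) + (-4)] = 8/8 = 1
  <chi_rho, chi_5> = (1/8)[1*(10)*conj(2) + 1*(-2)*conj(-2) + 2*(-2)*conj(0) + 2*(0)*conj(0) + 2*(-2)*conj(0)]
      = (1/8)[(20) + (4) + (0) + (0) + (0)] = 24/8 = 3
Dimension check: dim(rho) = sum (mult * dim) = 0*1 + 1*1 + 2*1 + 1*1 + 3*2 = 10 = chi_rho(e) = 10.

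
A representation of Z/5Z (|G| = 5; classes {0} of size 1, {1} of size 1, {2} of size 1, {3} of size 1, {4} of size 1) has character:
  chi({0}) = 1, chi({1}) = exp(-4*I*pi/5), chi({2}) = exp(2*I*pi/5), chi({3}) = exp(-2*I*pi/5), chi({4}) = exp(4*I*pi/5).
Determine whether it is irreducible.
Irreducible: <chi, chi> = 1.

Solution. <chi, chi> = (1/|G|) sum_C |C| * |chi(C)|^2 = (1/5)[1*|1|^2 + 1*|exp(-4*I*pi/5)|^2 + 1*|exp(2*I*pi/5)|^2 + 1*|exp(-2*I*pi/5)|^2 + 1*|exp(4*I*pi/5)|^2]
  = (1/5)[(1) + (1) + (1) + (1) + (1)] = 5/5 = 1.
(Exp terms are combined using exp(i*s)*conj(exp(i*t)) = exp(i*(s-t)), and sums of them are collapsed using the identity that for every m > 1 the m distinct m-th roots of unity sum to 0, e.g. 1 + exp(2*I*pi/3) + exp(-2*I*pi/3) = 0.)
A character is irreducible iff <chi, chi> = 1, so this representation is irreducible.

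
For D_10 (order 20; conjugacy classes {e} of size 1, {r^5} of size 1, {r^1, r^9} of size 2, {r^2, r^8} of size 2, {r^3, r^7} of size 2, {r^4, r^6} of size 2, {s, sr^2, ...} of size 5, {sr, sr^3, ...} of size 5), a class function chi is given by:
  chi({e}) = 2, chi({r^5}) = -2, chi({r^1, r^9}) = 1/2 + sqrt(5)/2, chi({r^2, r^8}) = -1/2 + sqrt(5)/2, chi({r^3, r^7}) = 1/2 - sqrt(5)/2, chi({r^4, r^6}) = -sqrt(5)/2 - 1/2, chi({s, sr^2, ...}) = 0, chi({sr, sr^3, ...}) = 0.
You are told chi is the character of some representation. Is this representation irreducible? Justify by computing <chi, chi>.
Irreducible: <chi, chi> = 1.

Derivation: <chi, chi> = (1/|G|) sum_C |C| * |chi(C)|^2 = (1/20)[1*|2|^2 + 1*|-2|^2 + 2*|1/2 + sqrt(5)/2|^2 + 2*|-1/2 + sqrt(5)/2|^2 + 2*|1/2 - sqrt(5)/2|^2 + 2*|-sqrt(5)/2 - 1/2|^2 + 5*|0|^2 + 5*|0|^2]
  = (1/20)[(4) + (4) + (sqrt(5) + 3) + (3 - sqrt(5)) + (3 - sqrt(5)) + (sqrt(5) + 3) + (0) + (0)] = 20/20 = 1.
A character is irreducible iff <chi, chi> = 1, so this representation is irreducible.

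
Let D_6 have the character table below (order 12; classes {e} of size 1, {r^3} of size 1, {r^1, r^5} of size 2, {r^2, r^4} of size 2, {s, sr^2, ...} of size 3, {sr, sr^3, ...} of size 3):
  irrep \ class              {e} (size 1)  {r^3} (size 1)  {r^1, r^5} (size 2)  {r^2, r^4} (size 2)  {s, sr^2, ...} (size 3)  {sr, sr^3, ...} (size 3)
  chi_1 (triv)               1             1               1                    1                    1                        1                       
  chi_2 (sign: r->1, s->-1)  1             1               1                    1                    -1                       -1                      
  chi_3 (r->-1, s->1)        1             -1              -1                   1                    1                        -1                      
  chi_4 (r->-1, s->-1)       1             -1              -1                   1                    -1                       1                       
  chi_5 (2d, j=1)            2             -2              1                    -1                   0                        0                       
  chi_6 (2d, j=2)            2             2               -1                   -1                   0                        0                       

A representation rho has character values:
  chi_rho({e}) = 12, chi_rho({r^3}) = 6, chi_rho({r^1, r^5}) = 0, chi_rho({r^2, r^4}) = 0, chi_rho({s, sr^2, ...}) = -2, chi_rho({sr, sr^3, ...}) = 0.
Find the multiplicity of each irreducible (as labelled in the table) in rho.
Multiplicities: chi_1: 1, chi_2: 2, chi_3: 0, chi_4: 1, chi_5: 1, chi_6: 3.

Solution. Use <chi_rho, chi> = (1/|G|) sum_C |C| * chi_rho(C) * conj(chi(C)) with |G| = 12 for each irreducible chi in the table:
  <chi_rho, chi_1> = (1/12)[1*(12)*conj(1) + 1*(6)*conj(1) + 2*(0)*conj(1) + 2*(0)*conj(1) + 3*(-2)*conj(1) + 3*(0)*conj(1)]
      = (1/12)[(12) + (6) + (0) + (0) + (-6) + (0)] = 12/12 = 1
  <chi_rho, chi_2> = (1/12)[1*(12)*conj(1) + 1*(6)*conj(1) + 2*(0)*conj(1) + 2*(0)*conj(1) + 3*(-2)*conj(-1) + 3*(0)*conj(-1)]
      = (1/12)[(12) + (6) + (0) + (0) + (6) + (0)] = 24/12 = 2
  <chi_rho, chi_3> = (1/12)[1*(12)*conj(1) + 1*(6)*conj(-1) + 2*(0)*conj(-1) + 2*(0)*conj(1) + 3*(-2)*conj(1) + 3*(0)*conj(-1)]
      = (1/12)[(12) + (-6) + (0) + (0) + (-6) + (0)] = 0/12 = 0
  <chi_rho, chi_4> = (1/12)[1*(12)*conj(1) + 1*(6)*conj(-1) + 2*(0)*conj(-1) + 2*(0)*conj(1) + 3*(-2)*conj(-1) + 3*(0)*conj(1)]
      = (1/12)[(12) + (-6) + (0) + (0) + (6) + (0)] = 12/12 = 1
  <chi_rho, chi_5> = (1/12)[1*(12)*conj(2) + 1*(6)*conj(-2) + 2*(0)*conj(1) + 2*(0)*conj(-1) + 3*(-2)*conj(0) + 3*(0)*conj(0)]
      = (1/12)[(24) + (-12) + (0) + (0) + (0) + (0)] = 12/12 = 1
  <chi_rho, chi_6> = (1/12)[1*(12)*conj(2) + 1*(6)*conj(2) + 2*(0)*conj(-1) + 2*(0)*conj(-1) + 3*(-2)*conj(0) + 3*(0)*conj(0)]
      = (1/12)[(24) + (12) + (0) + (0) + (0) + (0)] = 36/12 = 3
Dimension check: dim(rho) = sum (mult * dim) = 1*1 + 2*1 + 0*1 + 1*1 + 1*2 + 3*2 = 12 = chi_rho(e) = 12.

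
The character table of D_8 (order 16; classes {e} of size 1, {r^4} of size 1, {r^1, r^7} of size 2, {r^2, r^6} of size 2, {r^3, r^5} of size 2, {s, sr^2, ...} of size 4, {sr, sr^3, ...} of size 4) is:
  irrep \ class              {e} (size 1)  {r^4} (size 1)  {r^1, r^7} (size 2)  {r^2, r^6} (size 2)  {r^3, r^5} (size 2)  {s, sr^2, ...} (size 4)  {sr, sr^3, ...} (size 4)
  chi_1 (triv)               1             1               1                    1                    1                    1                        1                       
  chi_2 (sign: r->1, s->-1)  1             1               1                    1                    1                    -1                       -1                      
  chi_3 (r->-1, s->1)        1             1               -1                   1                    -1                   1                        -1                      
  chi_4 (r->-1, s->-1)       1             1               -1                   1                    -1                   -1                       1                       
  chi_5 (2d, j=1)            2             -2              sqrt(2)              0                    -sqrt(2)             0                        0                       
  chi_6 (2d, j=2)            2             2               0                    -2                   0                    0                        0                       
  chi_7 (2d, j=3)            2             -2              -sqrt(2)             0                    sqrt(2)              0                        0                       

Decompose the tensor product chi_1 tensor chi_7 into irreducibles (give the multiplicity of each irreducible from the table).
chi_1 tensor chi_7 = chi_7 (all other irreducibles have multiplicity 0).

Reasoning: The character of a tensor product is the pointwise product (chi_1 * chi_7)(C) = chi_1(C) * chi_7(C):
  {e}: (1)*(2), {r^4}: (1)*(-2), {r^1, r^7}: (1)*(-sqrt(2)), {r^2, r^6}: (1)*(0), {r^3, r^5}: (1)*(sqrt(2)), {s, sr^2, ...}: (1)*(0), {sr, sr^3, ...}: (1)*(0)
so (chi_1 * chi_7) takes values
  {e} -> 2, {r^4} -> -2, {r^1, r^7} -> -sqrt(2), {r^2, r^6} -> 0, {r^3, r^5} -> sqrt(2), {s, sr^2, ...} -> 0, {sr, sr^3, ...} -> 0.
Now take the inner product of this character with each irreducible chi from the table, <chi_1*chi_7, chi> = (1/16) sum_C |C| (chi_1*chi_7)(C) conj(chi(C)):
  <chi_1*chi_7, chi_1> = (1/16)[1*(2)*conj(1) + 1*(-2)*conj(1) + 2*(-sqrt(2))*conj(1) + 2*(0)*conj(1) + 2*(sqrt(2))*conj(1) + 4*(0)*conj(1) + 4*(0)*conj(1)]
      = (1/16)[(2) + (-2) + (-2*sqrt(2)) + (0) + (2*sqrt(2)) + (0) + (0)] = 0/16 = 0
  <chi_1*chi_7, chi_2> = (1/16)[1*(2)*conj(1) + 1*(-2)*conj(1) + 2*(-sqrt(2))*conj(1) + 2*(0)*conj(1) + 2*(sqrt(2))*conj(1) + 4*(0)*conj(-1) + 4*(0)*conj(-1)]
      = (1/16)[(2) + (-2) + (-2*sqrt(2)) + (0) + (2*sqrt(2)) + (0) + (0)] = 0/16 = 0
  <chi_1*chi_7, chi_3> = (1/16)[1*(2)*conj(1) + 1*(-2)*conj(1) + 2*(-sqrt(2))*conj(-1) + 2*(0)*conj(1) + 2*(sqrt(2))*conj(-1) + 4*(0)*conj(1) + 4*(0)*conj(-1)]
      = (1/16)[(2) + (-2) + (2*sqrt(2)) + (0) + (-2*sqrt(2)) + (0) + (0)] = 0/16 = 0
  <chi_1*chi_7, chi_4> = (1/16)[1*(2)*conj(1) + 1*(-2)*conj(1) + 2*(-sqrt(2))*conj(-1) + 2*(0)*conj(1) + 2*(sqrt(2))*conj(-1) + 4*(0)*conj(-1) + 4*(0)*conj(1)]
      = (1/16)[(2) + (-2) + (2*sqrt(2)) + (0) + (-2*sqrt(2)) + (0) + (0)] = 0/16 = 0
  <chi_1*chi_7, chi_5> = (1/16)[1*(2)*conj(2) + 1*(-2)*conj(-2) + 2*(-sqrt(2))*conj(sqrt(2)) + 2*(0)*conj(0) + 2*(sqrt(2))*conj(-sqrt(2)) + 4*(0)*conj(0) + 4*(0)*conj(0)]
      = (1/16)[(4) + (4) + (-4) + (0) + (-4) + (0) + (0)] = 0/16 = 0
  <chi_1*chi_7, chi_6> = (1/16)[1*(2)*conj(2) + 1*(-2)*conj(2) + 2*(-sqrt(2))*conj(0) + 2*(0)*conj(-2) + 2*(sqrt(2))*conj(0) + 4*(0)*conj(0) + 4*(0)*conj(0)]
      = (1/16)[(4) + (-4) + (0) + (0) + (0) + (0) + (0)] = 0/16 = 0
  <chi_1*chi_7, chi_7> = (1/16)[1*(2)*conj(2) + 1*(-2)*conj(-2) + 2*(-sqrt(2))*conj(-sqrt(2)) + 2*(0)*conj(0) + 2*(sqrt(2))*conj(sqrt(2)) + 4*(0)*conj(0) + 4*(0)*conj(0)]
      = (1/16)[(4) + (4) + (4) + (0) + (4) + (0) + (0)] = 16/16 = 1
Hence the multiplicities are chi_7: 1. Dimension check: dim(chi_1)*dim(chi_7) = 1*2 = 2 and sum (mult * dim) = 1*2 = 2.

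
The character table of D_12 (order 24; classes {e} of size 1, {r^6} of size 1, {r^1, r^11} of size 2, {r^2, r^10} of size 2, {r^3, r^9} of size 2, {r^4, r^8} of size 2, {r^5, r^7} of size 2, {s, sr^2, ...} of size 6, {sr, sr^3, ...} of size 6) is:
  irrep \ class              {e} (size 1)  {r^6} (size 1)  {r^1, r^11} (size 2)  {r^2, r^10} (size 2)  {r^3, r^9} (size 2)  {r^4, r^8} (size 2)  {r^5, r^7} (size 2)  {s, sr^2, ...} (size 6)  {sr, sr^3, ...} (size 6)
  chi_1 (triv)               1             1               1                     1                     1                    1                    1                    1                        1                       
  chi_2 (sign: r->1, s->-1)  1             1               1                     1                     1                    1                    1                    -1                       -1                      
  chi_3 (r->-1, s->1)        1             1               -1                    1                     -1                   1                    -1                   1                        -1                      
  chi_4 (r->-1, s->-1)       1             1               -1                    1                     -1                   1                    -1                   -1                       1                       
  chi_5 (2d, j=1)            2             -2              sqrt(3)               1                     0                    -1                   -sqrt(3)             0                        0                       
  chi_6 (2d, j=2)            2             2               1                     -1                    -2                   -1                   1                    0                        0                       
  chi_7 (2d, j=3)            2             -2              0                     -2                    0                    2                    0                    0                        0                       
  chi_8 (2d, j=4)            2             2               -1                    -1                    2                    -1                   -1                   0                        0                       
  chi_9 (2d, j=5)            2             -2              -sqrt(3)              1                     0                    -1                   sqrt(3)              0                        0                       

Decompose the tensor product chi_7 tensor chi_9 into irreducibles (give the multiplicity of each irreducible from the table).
chi_7 tensor chi_9 = chi_6 + chi_8 (all other irreducibles have multiplicity 0).

Explanation: The character of a tensor product is the pointwise product (chi_7 * chi_9)(C) = chi_7(C) * chi_9(C):
  {e}: (2)*(2), {r^6}: (-2)*(-2), {r^1, r^11}: (0)*(-sqrt(3)), {r^2, r^10}: (-2)*(1), {r^3, r^9}: (0)*(0), {r^4, r^8}: (2)*(-1), {r^5, r^7}: (0)*(sqrt(3)), {s, sr^2, ...}: (0)*(0), {sr, sr^3, ...}: (0)*(0)
so (chi_7 * chi_9) takes values
  {e} -> 4, {r^6} -> 4, {r^1, r^11} -> 0, {r^2, r^10} -> -2, {r^3, r^9} -> 0, {r^4, r^8} -> -2, {r^5, r^7} -> 0, {s, sr^2, ...} -> 0, {sr, sr^3, ...} -> 0.
Now take the inner product of this character with each irreducible chi from the table, <chi_7*chi_9, chi> = (1/24) sum_C |C| (chi_7*chi_9)(C) conj(chi(C)):
  <chi_7*chi_9, chi_1> = (1/24)[1*(4)*conj(1) + 1*(4)*conj(1) + 2*(0)*conj(1) + 2*(-2)*conj(1) + 2*(0)*conj(1) + 2*(-2)*conj(1) + 2*(0)*conj(1) + 6*(0)*conj(1) + 6*(0)*conj(1)]
      = (1/24)[(4) + (4) + (0) + (-4) + (0) + (-4) + (0) + (0) + (0)] = 0/24 = 0
  <chi_7*chi_9, chi_2> = (1/24)[1*(4)*conj(1) + 1*(4)*conj(1) + 2*(0)*conj(1) + 2*(-2)*conj(1) + 2*(0)*conj(1) + 2*(-2)*conj(1) + 2*(0)*conj(1) + 6*(0)*conj(-1) + 6*(0)*conj(-1)]
      = (1/24)[(4) + (4) + (0) + (-4) + (0) + (-4) + (0) + (0) + (0)] = 0/24 = 0
  <chi_7*chi_9, chi_3> = (1/24)[1*(4)*conj(1) + 1*(4)*conj(1) + 2*(0)*conj(-1) + 2*(-2)*conj(1) + 2*(0)*conj(-1) + 2*(-2)*conj(1) + 2*(0)*conj(-1) + 6*(0)*conj(1) + 6*(0)*conj(-1)]
      = (1/24)[(4) + (4) + (0) + (-4) + (0) + (-4) + (0) + (0) + (0)] = 0/24 = 0
  <chi_7*chi_9, chi_4> = (1/24)[1*(4)*conj(1) + 1*(4)*conj(1) + 2*(0)*conj(-1) + 2*(-2)*conj(1) + 2*(0)*conj(-1) + 2*(-2)*conj(1) + 2*(0)*conj(-1) + 6*(0)*conj(-1) + 6*(0)*conj(1)]
      = (1/24)[(4) + (4) + (0) + (-4) + (0) + (-4) + (0) + (0) + (0)] = 0/24 = 0
  <chi_7*chi_9, chi_5> = (1/24)[1*(4)*conj(2) + 1*(4)*conj(-2) + 2*(0)*conj(sqrt(3)) + 2*(-2)*conj(1) + 2*(0)*conj(0) + 2*(-2)*conj(-1) + 2*(0)*conj(-sqrt(3)) + 6*(0)*conj(0) + 6*(0)*conj(0)]
      = (1/24)[(8) + (-8) + (0) + (-4) + (0) + (4) + (0) + (0) + (0)] = 0/24 = 0
  <chi_7*chi_9, chi_6> = (1/24)[1*(4)*conj(2) + 1*(4)*conj(2) + 2*(0)*conj(1) + 2*(-2)*conj(-1) + 2*(0)*conj(-2) + 2*(-2)*conj(-1) + 2*(0)*conj(1) + 6*(0)*conj(0) + 6*(0)*conj(0)]
      = (1/24)[(8) + (8) + (0) + (4) + (0) + (4) + (0) + (0) + (0)] = 24/24 = 1
  <chi_7*chi_9, chi_7> = (1/24)[1*(4)*conj(2) + 1*(4)*conj(-2) + 2*(0)*conj(0) + 2*(-2)*conj(-2) + 2*(0)*conj(0) + 2*(-2)*conj(2) + 2*(0)*conj(0) + 6*(0)*conj(0) + 6*(0)*conj(0)]
      = (1/24)[(8) + (-8) + (0) + (8) + (0) + (-8) + (0) + (0) + (0)] = 0/24 = 0
  <chi_7*chi_9, chi_8> = (1/24)[1*(4)*conj(2) + 1*(4)*conj(2) + 2*(0)*conj(-1) + 2*(-2)*conj(-1) + 2*(0)*conj(2) + 2*(-2)*conj(-1) + 2*(0)*conj(-1) + 6*(0)*conj(0) + 6*(0)*conj(0)]
      = (1/24)[(8) + (8) + (0) + (4) + (0) + (4) + (0) + (0) + (0)] = 24/24 = 1
  <chi_7*chi_9, chi_9> = (1/24)[1*(4)*conj(2) + 1*(4)*conj(-2) + 2*(0)*conj(-sqrt(3)) + 2*(-2)*conj(1) + 2*(0)*conj(0) + 2*(-2)*conj(-1) + 2*(0)*conj(sqrt(3)) + 6*(0)*conj(0) + 6*(0)*conj(0)]
      = (1/24)[(8) + (-8) + (0) + (-4) + (0) + (4) + (0) + (0) + (0)] = 0/24 = 0
Hence the multiplicities are chi_6: 1, chi_8: 1. Dimension check: dim(chi_7)*dim(chi_9) = 2*2 = 4 and sum (mult * dim) = 1*2 + 1*2 = 4.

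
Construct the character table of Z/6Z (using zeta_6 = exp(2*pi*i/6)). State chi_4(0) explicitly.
Character table of Z/6Z (irreps indexed chi_0,...,chi_5 with chi_k(m) = zeta_6^(k*m), zeta_6 = exp(2*pi*i/6)):
  irrep \ class  {0} (size 1)  {1} (size 1)    {2} (size 1)    {3} (size 1)  {4} (size 1)    {5} (size 1)  
  chi_0          1             1               1               1             1               1             
  chi_1          1             exp(I*pi/3)     exp(2*I*pi/3)   -1            exp(-2*I*pi/3)  exp(-I*pi/3)  
  chi_2          1             exp(2*I*pi/3)   exp(-2*I*pi/3)  1             exp(2*I*pi/3)   exp(-2*I*pi/3)
  chi_3          1             -1              1               -1            1               -1            
  chi_4          1             exp(-2*I*pi/3)  exp(2*I*pi/3)   1             exp(-2*I*pi/3)  exp(2*I*pi/3) 
  chi_5          1             exp(-I*pi/3)    exp(-2*I*pi/3)  -1            exp(2*I*pi/3)   exp(I*pi/3)   

Spot check: chi_4(0) = zeta_6^(4*0) = zeta_6^0 = 1.

Derivation: Z/6Z is abelian, so all 6 irreducible complex representations are 1-dimensional. They are given by chi_k(m) = zeta_6^(k*m) for k = 0,...,5. Row orthogonality: sum_m chi_k(m) conj(chi_l(m)) = 6 * [k = l].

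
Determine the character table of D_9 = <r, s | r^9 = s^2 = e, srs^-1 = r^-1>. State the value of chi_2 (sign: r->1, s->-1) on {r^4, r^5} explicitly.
Conjugacy classes: {e} of size 1, {r^1, r^8} of size 2, {r^2, r^7} of size 2, {r^3, r^6} of size 2, {r^4, r^5} of size 2, {s, sr, ..., sr^8} of size 9.
Character table:
  irrep \ class              {e} (size 1)  {r^1, r^8} (size 2)  {r^2, r^7} (size 2)  {r^3, r^6} (size 2)  {r^4, r^5} (size 2)  {s, sr, ..., sr^8} (size 9)
  chi_1 (triv)               1             1                    1                    1                    1                    1                          
  chi_2 (sign: r->1, s->-1)  1             1                    1                    1                    1                    -1                         
  chi_3 (2d, j=1)            2             2*cos(2*pi/9)        2*cos(4*pi/9)        -1                   -2*cos(pi/9)         0                          
  chi_4 (2d, j=2)            2             2*cos(4*pi/9)        -2*cos(pi/9)         -1                   2*cos(2*pi/9)        0                          
  chi_5 (2d, j=3)            2             -1                   -1                   2                    -1                   0                          
  chi_6 (2d, j=4)            2             -2*cos(pi/9)         2*cos(2*pi/9)        -1                   2*cos(4*pi/9)        0                          

Spot check: chi_2 (sign: r->1, s->-1) on {r^4, r^5} = 1.

Derivation: D_9 has order 2*9 = 18 with 6 conjugacy classes, hence 6 irreducibles. Sum of squared dims 1 + 1 + 4 + 4 + 4 + 4 = 18 = |G|. Linear characters come from the abelianisation; the 2-dimensional irreps have character r^k -> 2*cos(2*pi*j*k/9), reflections -> 0.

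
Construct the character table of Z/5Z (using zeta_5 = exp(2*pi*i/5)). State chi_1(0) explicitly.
Character table of Z/5Z (irreps indexed chi_0,...,chi_4 with chi_k(m) = zeta_5^(k*m), zeta_5 = exp(2*pi*i/5)):
  irrep \ class  {0} (size 1)  {1} (size 1)    {2} (size 1)    {3} (size 1)    {4} (size 1)  
  chi_0          1             1               1               1               1             
  chi_1          1             exp(2*I*pi/5)   exp(4*I*pi/5)   exp(-4*I*pi/5)  exp(-2*I*pi/5)
  chi_2          1             exp(4*I*pi/5)   exp(-2*I*pi/5)  exp(2*I*pi/5)   exp(-4*I*pi/5)
  chi_3          1             exp(-4*I*pi/5)  exp(2*I*pi/5)   exp(-2*I*pi/5)  exp(4*I*pi/5) 
  chi_4          1             exp(-2*I*pi/5)  exp(-4*I*pi/5)  exp(4*I*pi/5)   exp(2*I*pi/5) 

Spot check: chi_1(0) = zeta_5^(1*0) = zeta_5^0 = 1.

Z/5Z is abelian, so all 5 irreducible complex representations are 1-dimensional. They are given by chi_k(m) = zeta_5^(k*m) for k = 0,...,4. Row orthogonality: sum_m chi_k(m) conj(chi_l(m)) = 5 * [k = l].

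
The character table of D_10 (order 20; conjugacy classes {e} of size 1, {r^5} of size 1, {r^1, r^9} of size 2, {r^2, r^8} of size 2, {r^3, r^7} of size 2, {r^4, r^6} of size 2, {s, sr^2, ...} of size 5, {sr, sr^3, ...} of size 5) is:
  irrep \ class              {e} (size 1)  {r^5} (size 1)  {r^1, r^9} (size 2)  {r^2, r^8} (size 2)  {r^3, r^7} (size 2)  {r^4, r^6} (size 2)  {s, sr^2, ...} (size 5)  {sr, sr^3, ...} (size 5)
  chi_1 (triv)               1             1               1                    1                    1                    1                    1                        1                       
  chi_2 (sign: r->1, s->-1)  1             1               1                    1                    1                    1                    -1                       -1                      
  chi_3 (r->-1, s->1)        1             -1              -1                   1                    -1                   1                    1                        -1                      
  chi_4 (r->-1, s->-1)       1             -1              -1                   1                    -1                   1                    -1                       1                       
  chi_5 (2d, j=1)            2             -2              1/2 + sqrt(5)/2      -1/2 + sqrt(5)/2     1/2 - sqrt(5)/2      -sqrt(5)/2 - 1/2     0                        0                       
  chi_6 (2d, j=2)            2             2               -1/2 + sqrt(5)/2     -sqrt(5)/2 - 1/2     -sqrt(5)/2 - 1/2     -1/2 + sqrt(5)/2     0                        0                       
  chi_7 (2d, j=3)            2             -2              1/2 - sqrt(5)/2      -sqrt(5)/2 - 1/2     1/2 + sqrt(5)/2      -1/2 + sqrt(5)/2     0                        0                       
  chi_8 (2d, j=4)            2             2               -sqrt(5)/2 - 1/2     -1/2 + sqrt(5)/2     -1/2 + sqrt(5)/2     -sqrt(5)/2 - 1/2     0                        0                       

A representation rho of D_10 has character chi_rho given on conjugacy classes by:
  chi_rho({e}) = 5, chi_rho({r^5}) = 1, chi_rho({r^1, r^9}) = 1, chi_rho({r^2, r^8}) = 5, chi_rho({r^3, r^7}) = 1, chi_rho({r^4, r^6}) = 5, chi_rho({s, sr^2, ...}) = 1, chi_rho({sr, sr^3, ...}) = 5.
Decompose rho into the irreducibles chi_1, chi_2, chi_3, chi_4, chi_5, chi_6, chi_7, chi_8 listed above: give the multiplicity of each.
Multiplicities: chi_1: 3, chi_2: 0, chi_3: 0, chi_4: 2, chi_5: 0, chi_6: 0, chi_7: 0, chi_8: 0.

Why: Use <chi_rho, chi> = (1/|G|) sum_C |C| * chi_rho(C) * conj(chi(C)) with |G| = 20 for each irreducible chi in the table:
  <chi_rho, chi_1> = (1/20)[1*(5)*conj(1) + 1*(1)*conj(1) + 2*(1)*conj(1) + 2*(5)*conj(1) + 2*(1)*conj(1) + 2*(5)*conj(1) + 5*(1)*conj(1) + 5*(5)*conj(1)]
      = (1/20)[(5) + (1) + (2) + (10) + (2) + (10) + (5) + (25)] = 60/20 = 3
  <chi_rho, chi_2> = (1/20)[1*(5)*conj(1) + 1*(1)*conj(1) + 2*(1)*conj(1) + 2*(5)*conj(1) + 2*(1)*conj(1) + 2*(5)*conj(1) + 5*(1)*conj(-1) + 5*(5)*conj(-1)]
      = (1/20)[(5) + (1) + (2) + (10) + (2) + (10) + (-5) + (-25)] = 0/20 = 0
  <chi_rho, chi_3> = (1/20)[1*(5)*conj(1) + 1*(1)*conj(-1) + 2*(1)*conj(-1) + 2*(5)*conj(1) + 2*(1)*conj(-1) + 2*(5)*conj(1) + 5*(1)*conj(1) + 5*(5)*conj(-1)]
      = (1/20)[(5) + (-1) + (-2) + (10) + (-2) + (10) + (5) + (-25)] = 0/20 = 0
  <chi_rho, chi_4> = (1/20)[1*(5)*conj(1) + 1*(1)*conj(-1) + 2*(1)*conj(-1) + 2*(5)*conj(1) + 2*(1)*conj(-1) + 2*(5)*conj(1) + 5*(1)*conj(-1) + 5*(5)*conj(1)]
      = (1/20)[(5) + (-1) + (-2) + (10) + (-2) + (10) + (-5) + (25)] = 40/20 = 2
  <chi_rho, chi_5> = (1/20)[1*(5)*conj(2) + 1*(1)*conj(-2) + 2*(1)*conj(1/2 + sqrt(5)/2) + 2*(5)*conj(-1/2 + sqrt(5)/2) + 2*(1)*conj(1/2 - sqrt(5)/2) + 2*(5)*conj(-sqrt(5)/2 - 1/2) + 5*(1)*conj(0) + 5*(5)*conj(0)]
      = (1/20)[(10) + (-2) + (1 + sqrt(5)) + (-5 + 5*sqrt(5)) + (1 - sqrt(5)) + (-5*sqrt(5) - 5) + (0) + (0)] = 0/20 = 0
  <chi_rho, chi_6> = (1/20)[1*(5)*conj(2) + 1*(1)*conj(2) + 2*(1)*conj(-1/2 + sqrt(5)/2) + 2*(5)*conj(-sqrt(5)/2 - 1/2) + 2*(1)*conj(-sqrt(5)/2 - 1/2) + 2*(5)*conj(-1/2 + sqrt(5)/2) + 5*(1)*conj(0) + 5*(5)*conj(0)]
      = (1/20)[(10) + (2) + (-1 + sqrt(5)) + (-5*sqrt(5) - 5) + (-sqrt(5) - 1) + (-5 + 5*sqrt(5)) + (0) + (0)] = 0/20 = 0
  <chi_rho, chi_7> = (1/20)[1*(5)*conj(2) + 1*(1)*conj(-2) + 2*(1)*conj(1/2 - sqrt(5)/2) + 2*(5)*conj(-sqrt(5)/2 - 1/2) + 2*(1)*conj(1/2 + sqrt(5)/2) + 2*(5)*conj(-1/2 + sqrt(5)/2) + 5*(1)*conj(0) + 5*(5)*conj(0)]
      = (1/20)[(10) + (-2) + (1 - sqrt(5)) + (-5*sqrt(5) - 5) + (1 + sqrt(5)) + (-5 + 5*sqrt(5)) + (0) + (0)] = 0/20 = 0
  <chi_rho, chi_8> = (1/20)[1*(5)*conj(2) + 1*(1)*conj(2) + 2*(1)*conj(-sqrt(5)/2 - 1/2) + 2*(5)*conj(-1/2 + sqrt(5)/2) + 2*(1)*conj(-1/2 + sqrt(5)/2) + 2*(5)*conj(-sqrt(5)/2 - 1/2) + 5*(1)*conj(0) + 5*(5)*conj(0)]
      = (1/20)[(10) + (2) + (-sqrt(5) - 1) + (-5 + 5*sqrt(5)) + (-1 + sqrt(5)) + (-5*sqrt(5) - 5) + (0) + (0)] = 0/20 = 0
Dimension check: dim(rho) = sum (mult * dim) = 3*1 + 0*1 + 0*1 + 2*1 + 0*2 + 0*2 + 0*2 + 0*2 = 5 = chi_rho(e) = 5.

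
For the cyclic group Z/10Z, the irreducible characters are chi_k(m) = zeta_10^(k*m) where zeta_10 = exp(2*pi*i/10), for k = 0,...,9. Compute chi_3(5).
chi_3(5) = zeta_10^15 = -1

Justification: chi_3(5) = zeta_10^(3*5) = zeta_10^15. Since zeta_10^10 = 1, this equals zeta_10^5 = exp(2*pi*i*5/10) = -1.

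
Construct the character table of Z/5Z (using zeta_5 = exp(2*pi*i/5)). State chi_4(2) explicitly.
Character table of Z/5Z (irreps indexed chi_0,...,chi_4 with chi_k(m) = zeta_5^(k*m), zeta_5 = exp(2*pi*i/5)):
  irrep \ class  {0} (size 1)  {1} (size 1)    {2} (size 1)    {3} (size 1)    {4} (size 1)  
  chi_0          1             1               1               1               1             
  chi_1          1             exp(2*I*pi/5)   exp(4*I*pi/5)   exp(-4*I*pi/5)  exp(-2*I*pi/5)
  chi_2          1             exp(4*I*pi/5)   exp(-2*I*pi/5)  exp(2*I*pi/5)   exp(-4*I*pi/5)
  chi_3          1             exp(-4*I*pi/5)  exp(2*I*pi/5)   exp(-2*I*pi/5)  exp(4*I*pi/5) 
  chi_4          1             exp(-2*I*pi/5)  exp(-4*I*pi/5)  exp(4*I*pi/5)   exp(2*I*pi/5) 

Spot check: chi_4(2) = zeta_5^(4*2) = zeta_5^8 = exp(-4*I*pi/5).

Solution. Z/5Z is abelian, so all 5 irreducible complex representations are 1-dimensional. They are given by chi_k(m) = zeta_5^(k*m) for k = 0,...,4. Row orthogonality: sum_m chi_k(m) conj(chi_l(m)) = 5 * [k = l].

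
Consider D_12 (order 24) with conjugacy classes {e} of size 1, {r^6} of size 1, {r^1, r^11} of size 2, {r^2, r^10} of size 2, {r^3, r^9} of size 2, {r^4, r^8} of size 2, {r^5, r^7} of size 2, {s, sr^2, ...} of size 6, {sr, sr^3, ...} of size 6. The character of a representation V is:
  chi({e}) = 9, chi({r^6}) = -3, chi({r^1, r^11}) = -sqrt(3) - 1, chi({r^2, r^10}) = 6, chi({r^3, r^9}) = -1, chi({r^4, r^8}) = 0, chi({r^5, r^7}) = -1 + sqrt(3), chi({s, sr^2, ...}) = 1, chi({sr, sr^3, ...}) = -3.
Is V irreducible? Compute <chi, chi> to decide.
Not irreducible (reducible): <chi, chi> = 10 > 1.

Solution. <chi, chi> = (1/|G|) sum_C |C| * |chi(C)|^2 = (1/24)[1*|9|^2 + 1*|-3|^2 + 2*|-sqrt(3) - 1|^2 + 2*|6|^2 + 2*|-1|^2 + 2*|0|^2 + 2*|-1 + sqrt(3)|^2 + 6*|1|^2 + 6*|-3|^2]
  = (1/24)[(81) + (9) + (4*sqrt(3) + 8) + (72) + (2) + (0) + (8 - 4*sqrt(3)) + (6) + (54)] = 240/24 = 10.
A character is irreducible iff <chi, chi> = 1, so this representation is reducible.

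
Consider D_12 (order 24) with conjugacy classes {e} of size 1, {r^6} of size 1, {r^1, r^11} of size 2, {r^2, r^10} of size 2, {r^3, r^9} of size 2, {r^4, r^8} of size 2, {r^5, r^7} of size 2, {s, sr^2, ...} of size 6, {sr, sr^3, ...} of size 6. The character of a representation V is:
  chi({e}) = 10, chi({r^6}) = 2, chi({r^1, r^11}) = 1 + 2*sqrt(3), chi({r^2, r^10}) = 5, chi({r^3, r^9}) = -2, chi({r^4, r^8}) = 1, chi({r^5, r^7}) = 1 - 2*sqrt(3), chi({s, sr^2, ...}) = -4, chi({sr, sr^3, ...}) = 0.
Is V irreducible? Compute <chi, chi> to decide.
Not irreducible (reducible): <chi, chi> = 13 > 1.

Derivation: <chi, chi> = (1/|G|) sum_C |C| * |chi(C)|^2 = (1/24)[1*|10|^2 + 1*|2|^2 + 2*|1 + 2*sqrt(3)|^2 + 2*|5|^2 + 2*|-2|^2 + 2*|1|^2 + 2*|1 - 2*sqrt(3)|^2 + 6*|-4|^2 + 6*|0|^2]
  = (1/24)[(100) + (4) + (8*sqrt(3) + 26) + (50) + (8) + (2) + (26 - 8*sqrt(3)) + (96) + (0)] = 312/24 = 13.
A character is irreducible iff <chi, chi> = 1, so this representation is reducible.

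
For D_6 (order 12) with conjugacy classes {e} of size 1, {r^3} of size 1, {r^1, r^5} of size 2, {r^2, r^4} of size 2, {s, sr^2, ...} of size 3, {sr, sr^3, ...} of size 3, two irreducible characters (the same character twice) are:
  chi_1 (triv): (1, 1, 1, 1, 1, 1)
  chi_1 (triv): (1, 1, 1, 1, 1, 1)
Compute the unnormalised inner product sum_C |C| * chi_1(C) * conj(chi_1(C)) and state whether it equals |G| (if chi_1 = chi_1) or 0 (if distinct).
Sum = 12 = |G| = 12; so <chi_1, chi_1> = 1 (norm-1 confirms irreducibility).

Explanation: Compute term by term over conjugacy classes (|C| * chi_1(C) * conj(chi_1(C))):
  1*(1)*conj(1) + 1*(1)*conj(1) + 2*(1)*conj(1) + 2*(1)*conj(1) + 3*(1)*conj(1) + 3*(1)*conj(1)
  = (1) + (1) + (2) + (2) + (3) + (3)
  = 12.
Dividing by |G| = 12 gives 12/12 = 1, matching the row-orthogonality relation <chi_1, chi_1> = [chi_1 = chi_1].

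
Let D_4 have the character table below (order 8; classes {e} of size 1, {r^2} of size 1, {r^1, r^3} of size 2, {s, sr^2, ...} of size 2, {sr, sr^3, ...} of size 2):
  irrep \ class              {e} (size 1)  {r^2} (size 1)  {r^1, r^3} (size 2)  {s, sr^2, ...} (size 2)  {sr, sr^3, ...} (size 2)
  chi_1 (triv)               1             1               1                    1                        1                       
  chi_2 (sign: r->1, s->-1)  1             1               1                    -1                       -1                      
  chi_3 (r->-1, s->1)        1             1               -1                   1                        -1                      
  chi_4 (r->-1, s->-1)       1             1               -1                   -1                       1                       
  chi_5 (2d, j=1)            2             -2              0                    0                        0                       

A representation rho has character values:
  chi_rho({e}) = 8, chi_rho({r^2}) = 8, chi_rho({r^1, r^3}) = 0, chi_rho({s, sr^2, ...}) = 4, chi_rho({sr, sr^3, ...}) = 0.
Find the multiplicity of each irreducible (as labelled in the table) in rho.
Multiplicities: chi_1: 3, chi_2: 1, chi_3: 3, chi_4: 1, chi_5: 0.

Why: Use <chi_rho, chi> = (1/|G|) sum_C |C| * chi_rho(C) * conj(chi(C)) with |G| = 8 for each irreducible chi in the table:
  <chi_rho, chi_1> = (1/8)[1*(8)*conj(1) + 1*(8)*conj(1) + 2*(0)*conj(1) + 2*(4)*conj(1) + 2*(0)*conj(1)]
      = (1/8)[(8) + (8) + (0) + (8) + (0)] = 24/8 = 3
  <chi_rho, chi_2> = (1/8)[1*(8)*conj(1) + 1*(8)*conj(1) + 2*(0)*conj(1) + 2*(4)*conj(-1) + 2*(0)*conj(-1)]
      = (1/8)[(8) + (8) + (0) + (-8) + (0)] = 8/8 = 1
  <chi_rho, chi_3> = (1/8)[1*(8)*conj(1) + 1*(8)*conj(1) + 2*(0)*conj(-1) + 2*(4)*conj(1) + 2*(0)*conj(-1)]
      = (1/8)[(8) + (8) + (0) + (8) + (0)] = 24/8 = 3
  <chi_rho, chi_4> = (1/8)[1*(8)*conj(1) + 1*(8)*conj(1) + 2*(0)*conj(-1) + 2*(4)*conj(-1) + 2*(0)*conj(1)]
      = (1/8)[(8) + (8) + (0) + (-8) + (0)] = 8/8 = 1
  <chi_rho, chi_5> = (1/8)[1*(8)*conj(2) + 1*(8)*conj(-2) + 2*(0)*conj(0) + 2*(4)*conj(0) + 2*(0)*conj(0)]
      = (1/8)[(16) + (-16) + (0) + (0) + (0)] = 0/8 = 0
Dimension check: dim(rho) = sum (mult * dim) = 3*1 + 1*1 + 3*1 + 1*1 + 0*2 = 8 = chi_rho(e) = 8.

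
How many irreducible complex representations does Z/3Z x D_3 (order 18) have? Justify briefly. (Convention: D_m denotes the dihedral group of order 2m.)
9

Working: The number of irreducible complex representations of a finite group equals its number of conjugacy classes. For a direct product, #classes(G x H) = #classes(G) * #classes(H). Z/3Z has 3 classes (abelian), D_3 has 3 classes, so 3 * 3 = 9, so Z/3Z x D_3 (order 18) has exactly 9 irreducible complex representations.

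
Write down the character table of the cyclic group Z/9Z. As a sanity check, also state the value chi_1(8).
Character table of Z/9Z (irreps indexed chi_0,...,chi_8 with chi_k(m) = zeta_9^(k*m), zeta_9 = exp(2*pi*i/9)):
  irrep \ class  {0} (size 1)  {1} (size 1)    {2} (size 1)    {3} (size 1)    {4} (size 1)    {5} (size 1)    {6} (size 1)    {7} (size 1)    {8} (size 1)  
  chi_0          1             1               1               1               1               1               1               1               1             
  chi_1          1             exp(2*I*pi/9)   exp(4*I*pi/9)   exp(2*I*pi/3)   exp(8*I*pi/9)   exp(-8*I*pi/9)  exp(-2*I*pi/3)  exp(-4*I*pi/9)  exp(-2*I*pi/9)
  chi_2          1             exp(4*I*pi/9)   exp(8*I*pi/9)   exp(-2*I*pi/3)  exp(-2*I*pi/9)  exp(2*I*pi/9)   exp(2*I*pi/3)   exp(-8*I*pi/9)  exp(-4*I*pi/9)
  chi_3          1             exp(2*I*pi/3)   exp(-2*I*pi/3)  1               exp(2*I*pi/3)   exp(-2*I*pi/3)  1               exp(2*I*pi/3)   exp(-2*I*pi/3)
  chi_4          1             exp(8*I*pi/9)   exp(-2*I*pi/9)  exp(2*I*pi/3)   exp(-4*I*pi/9)  exp(4*I*pi/9)   exp(-2*I*pi/3)  exp(2*I*pi/9)   exp(-8*I*pi/9)
  chi_5          1             exp(-8*I*pi/9)  exp(2*I*pi/9)   exp(-2*I*pi/3)  exp(4*I*pi/9)   exp(-4*I*pi/9)  exp(2*I*pi/3)   exp(-2*I*pi/9)  exp(8*I*pi/9) 
  chi_6          1             exp(-2*I*pi/3)  exp(2*I*pi/3)   1               exp(-2*I*pi/3)  exp(2*I*pi/3)   1               exp(-2*I*pi/3)  exp(2*I*pi/3) 
  chi_7          1             exp(-4*I*pi/9)  exp(-8*I*pi/9)  exp(2*I*pi/3)   exp(2*I*pi/9)   exp(-2*I*pi/9)  exp(-2*I*pi/3)  exp(8*I*pi/9)   exp(4*I*pi/9) 
  chi_8          1             exp(-2*I*pi/9)  exp(-4*I*pi/9)  exp(-2*I*pi/3)  exp(-8*I*pi/9)  exp(8*I*pi/9)   exp(2*I*pi/3)   exp(4*I*pi/9)   exp(2*I*pi/9) 

Spot check: chi_1(8) = zeta_9^(1*8) = zeta_9^8 = exp(-2*I*pi/9).

Argument: Z/9Z is abelian, so all 9 irreducible complex representations are 1-dimensional. They are given by chi_k(m) = zeta_9^(k*m) for k = 0,...,8. Row orthogonality: sum_m chi_k(m) conj(chi_l(m)) = 9 * [k = l].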